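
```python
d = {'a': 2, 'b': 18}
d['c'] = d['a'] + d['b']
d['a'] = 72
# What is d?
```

After line 1: d = {'a': 2, 'b': 18}
After line 2 (d['c'] = 2 + 18): d = {'a': 2, 'b': 18, 'c': 20}
After line 3: d = {'a': 72, 'b': 18, 'c': 20}

{'a': 72, 'b': 18, 'c': 20}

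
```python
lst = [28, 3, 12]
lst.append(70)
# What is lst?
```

[28, 3, 12, 70]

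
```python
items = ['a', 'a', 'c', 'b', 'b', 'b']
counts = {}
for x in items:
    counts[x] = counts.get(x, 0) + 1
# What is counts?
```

Initial: counts = {}, items = ['a', 'a', 'c', 'b', 'b', 'b']
See 'a': counts = {'a': 1}
See 'a': counts = {'a': 2}
See 'c': counts = {'a': 2, 'c': 1}
See 'b': counts = {'a': 2, 'c': 1, 'b': 1}
See 'b': counts = {'a': 2, 'c': 1, 'b': 2}
See 'b': counts = {'a': 2, 'c': 1, 'b': 3}

{'a': 2, 'c': 1, 'b': 3}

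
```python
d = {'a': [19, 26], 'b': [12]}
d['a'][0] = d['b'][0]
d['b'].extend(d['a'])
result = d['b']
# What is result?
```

After line 1: d = {'a': [19, 26], 'b': [12]}
After line 2 (a[0] = b[0] = 12): d = {'a': [12, 26], 'b': [12]}
After line 3 (b.extend(a) appends [12, 26]): d = {'a': [12, 26], 'b': [12, 12, 26]}
After line 4: result = d['b'] = [12, 12, 26]

[12, 12, 26]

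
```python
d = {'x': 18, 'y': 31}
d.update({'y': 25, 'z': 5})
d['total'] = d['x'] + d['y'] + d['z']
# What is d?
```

After line 1: d = {'x': 18, 'y': 31}
After line 2 (y overwritten, z added): d = {'x': 18, 'y': 25, 'z': 5}
After line 3 (total = 18 + 25 + 5 = 48): d = {'x': 18, 'y': 25, 'z': 5, 'total': 48}

{'x': 18, 'y': 25, 'z': 5, 'total': 48}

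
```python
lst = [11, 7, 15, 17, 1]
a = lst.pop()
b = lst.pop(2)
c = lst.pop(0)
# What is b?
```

After line 1: lst = [11, 7, 15, 17, 1]
After line 2 (pop() -> a = 1): lst = [11, 7, 15, 17]
After line 3 (pop(2) -> b = 15): lst = [11, 7, 17]
After line 4 (pop(0) -> c = 11): lst = [7, 17]

15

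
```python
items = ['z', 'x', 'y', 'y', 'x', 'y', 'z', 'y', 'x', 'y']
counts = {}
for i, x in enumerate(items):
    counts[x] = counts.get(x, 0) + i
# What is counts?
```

Initial: counts = {}, items = ['z', 'x', 'y', 'y', 'x', 'y', 'z', 'y', 'x', 'y']
i=0, x='z': counts = {'z': 0}
i=1, x='x': counts = {'z': 0, 'x': 1}
i=2, x='y': counts = {'z': 0, 'x': 1, 'y': 2}
i=3, x='y': counts = {'z': 0, 'x': 1, 'y': 5}
i=4, x='x': counts = {'z': 0, 'x': 5, 'y': 5}
i=5, x='y': counts = {'z': 0, 'x': 5, 'y': 10}
i=6, x='z': counts = {'z': 6, 'x': 5, 'y': 10}
i=7, x='y': counts = {'z': 6, 'x': 5, 'y': 17}
i=8, x='x': counts = {'z': 6, 'x': 13, 'y': 17}
i=9, x='y': counts = {'z': 6, 'x': 13, 'y': 26}

{'z': 6, 'x': 13, 'y': 26}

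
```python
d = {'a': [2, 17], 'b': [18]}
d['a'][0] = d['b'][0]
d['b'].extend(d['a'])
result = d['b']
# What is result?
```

After line 1: d = {'a': [2, 17], 'b': [18]}
After line 2 (a[0] = b[0] = 18): d = {'a': [18, 17], 'b': [18]}
After line 3 (b.extend(a) appends [18, 17]): d = {'a': [18, 17], 'b': [18, 18, 17]}
After line 4: result = d['b'] = [18, 18, 17]

[18, 18, 17]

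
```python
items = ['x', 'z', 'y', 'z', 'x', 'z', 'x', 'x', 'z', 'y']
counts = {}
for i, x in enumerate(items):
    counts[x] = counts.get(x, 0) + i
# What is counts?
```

Initial: counts = {}, items = ['x', 'z', 'y', 'z', 'x', 'z', 'x', 'x', 'z', 'y']
i=0, x='x': counts = {'x': 0}
i=1, x='z': counts = {'x': 0, 'z': 1}
i=2, x='y': counts = {'x': 0, 'z': 1, 'y': 2}
i=3, x='z': counts = {'x': 0, 'z': 4, 'y': 2}
i=4, x='x': counts = {'x': 4, 'z': 4, 'y': 2}
i=5, x='z': counts = {'x': 4, 'z': 9, 'y': 2}
i=6, x='x': counts = {'x': 10, 'z': 9, 'y': 2}
i=7, x='x': counts = {'x': 17, 'z': 9, 'y': 2}
i=8, x='z': counts = {'x': 17, 'z': 17, 'y': 2}
i=9, x='y': counts = {'x': 17, 'z': 17, 'y': 11}

{'x': 17, 'z': 17, 'y': 11}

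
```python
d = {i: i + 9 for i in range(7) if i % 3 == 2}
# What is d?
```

{2: 11, 5: 14}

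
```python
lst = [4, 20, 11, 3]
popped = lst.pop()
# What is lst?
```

[4, 20, 11]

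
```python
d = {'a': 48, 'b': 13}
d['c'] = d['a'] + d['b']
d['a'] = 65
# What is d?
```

After line 1: d = {'a': 48, 'b': 13}
After line 2 (d['c'] = 48 + 13): d = {'a': 48, 'b': 13, 'c': 61}
After line 3: d = {'a': 65, 'b': 13, 'c': 61}

{'a': 65, 'b': 13, 'c': 61}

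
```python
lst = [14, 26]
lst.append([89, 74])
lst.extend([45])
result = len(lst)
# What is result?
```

After line 1: lst = [14, 26]
After line 2 (append adds [89, 74] as single element): lst = [14, 26, [89, 74]]
After line 3 (extend unpacks [45], adds 45): lst = [14, 26, [89, 74], 45]
After line 4: result = len(lst) = 4

4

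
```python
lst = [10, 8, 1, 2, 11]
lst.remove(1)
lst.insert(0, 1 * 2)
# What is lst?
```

After line 1: lst = [10, 8, 1, 2, 11]
After line 2 (remove first 1): lst = [10, 8, 2, 11]
After line 3 (insert 2 at index 0): lst = [2, 10, 8, 2, 11]

[2, 10, 8, 2, 11]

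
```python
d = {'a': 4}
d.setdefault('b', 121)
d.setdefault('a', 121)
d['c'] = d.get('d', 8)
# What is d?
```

After line 1: d = {'a': 4}
After line 2 (setdefault adds 'b'=121): d = {'a': 4, 'b': 121}
After line 3 (setdefault 'a' no-op, already exists): d = {'a': 4, 'b': 121}
After line 4 (get('d', 8) returns default since 'd' not in d): d = {'a': 4, 'b': 121, 'c': 8}

{'a': 4, 'b': 121, 'c': 8}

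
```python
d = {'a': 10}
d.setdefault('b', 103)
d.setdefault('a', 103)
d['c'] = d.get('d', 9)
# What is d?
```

After line 1: d = {'a': 10}
After line 2 (setdefault adds 'b'=103): d = {'a': 10, 'b': 103}
After line 3 (setdefault 'a' no-op, already exists): d = {'a': 10, 'b': 103}
After line 4 (get('d', 9) returns default since 'd' not in d): d = {'a': 10, 'b': 103, 'c': 9}

{'a': 10, 'b': 103, 'c': 9}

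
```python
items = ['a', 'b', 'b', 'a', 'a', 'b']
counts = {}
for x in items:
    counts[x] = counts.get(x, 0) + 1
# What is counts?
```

Initial: counts = {}, items = ['a', 'b', 'b', 'a', 'a', 'b']
See 'a': counts = {'a': 1}
See 'b': counts = {'a': 1, 'b': 1}
See 'b': counts = {'a': 1, 'b': 2}
See 'a': counts = {'a': 2, 'b': 2}
See 'a': counts = {'a': 3, 'b': 2}
See 'b': counts = {'a': 3, 'b': 3}

{'a': 3, 'b': 3}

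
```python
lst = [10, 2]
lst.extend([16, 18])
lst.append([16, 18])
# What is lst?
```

After line 1: lst = [10, 2]
After line 2 (extend unpacks [16, 18]): lst = [10, 2, 16, 18]
After line 3 (append adds [16, 18] as single element): lst = [10, 2, 16, 18, [16, 18]]

[10, 2, 16, 18, [16, 18]]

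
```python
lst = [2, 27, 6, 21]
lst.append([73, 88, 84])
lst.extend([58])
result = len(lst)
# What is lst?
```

After line 1: lst = [2, 27, 6, 21]
After line 2 (append adds [73, 88, 84] as single element): lst = [2, 27, 6, 21, [73, 88, 84]]
After line 3 (extend unpacks [58], adds 58): lst = [2, 27, 6, 21, [73, 88, 84], 58]
After line 4: result = len(lst) = 6

[2, 27, 6, 21, [73, 88, 84], 58]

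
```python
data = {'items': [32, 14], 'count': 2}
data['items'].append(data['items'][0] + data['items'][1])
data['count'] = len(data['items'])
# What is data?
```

After line 1: data = {'items': [32, 14], 'count': 2}
After line 2 (append 32 + 14 = 46): data = {'items': [32, 14, 46], 'count': 2}
After line 3 (count = len(items) = 3): data = {'items': [32, 14, 46], 'count': 3}

{'items': [32, 14, 46], 'count': 3}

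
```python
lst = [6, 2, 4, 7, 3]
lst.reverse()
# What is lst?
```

[3, 7, 4, 2, 6]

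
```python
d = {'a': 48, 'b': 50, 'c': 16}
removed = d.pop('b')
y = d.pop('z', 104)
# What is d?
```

After line 1: d = {'a': 48, 'b': 50, 'c': 16}
After line 2 (pop 'b' returns 50): d = {'a': 48, 'c': 16}, removed = 50
After line 3 (pop 'z' missing, returns default 104): d = {'a': 48, 'c': 16}, y = 104

{'a': 48, 'c': 16}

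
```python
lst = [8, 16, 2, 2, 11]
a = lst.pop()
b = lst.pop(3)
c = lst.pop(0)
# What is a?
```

After line 1: lst = [8, 16, 2, 2, 11]
After line 2 (pop() -> a = 11): lst = [8, 16, 2, 2]
After line 3 (pop(3) -> b = 2): lst = [8, 16, 2]
After line 4 (pop(0) -> c = 8): lst = [16, 2]

11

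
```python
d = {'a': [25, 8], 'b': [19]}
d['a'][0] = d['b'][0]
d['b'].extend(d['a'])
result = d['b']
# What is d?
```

After line 1: d = {'a': [25, 8], 'b': [19]}
After line 2 (a[0] = b[0] = 19): d = {'a': [19, 8], 'b': [19]}
After line 3 (b.extend(a) appends [19, 8]): d = {'a': [19, 8], 'b': [19, 19, 8]}
After line 4: result = d['b'] = [19, 19, 8]

{'a': [19, 8], 'b': [19, 19, 8]}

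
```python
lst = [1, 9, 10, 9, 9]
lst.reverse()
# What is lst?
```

[9, 9, 10, 9, 1]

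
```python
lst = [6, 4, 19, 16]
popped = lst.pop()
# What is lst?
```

[6, 4, 19]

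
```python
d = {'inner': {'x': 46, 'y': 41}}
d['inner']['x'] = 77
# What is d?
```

After line 1: d = {'inner': {'x': 46, 'y': 41}}
After line 2 (inner x overwritten): d = {'inner': {'x': 77, 'y': 41}}

{'inner': {'x': 77, 'y': 41}}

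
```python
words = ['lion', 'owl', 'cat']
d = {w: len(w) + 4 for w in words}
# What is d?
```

{'lion': 8, 'owl': 7, 'cat': 7}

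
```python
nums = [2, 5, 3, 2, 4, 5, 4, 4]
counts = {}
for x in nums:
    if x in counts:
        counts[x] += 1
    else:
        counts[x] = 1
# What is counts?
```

Initial: counts = {}, nums = [2, 5, 3, 2, 4, 5, 4, 4]
See 2: counts = {2: 1}
See 5: counts = {2: 1, 5: 1}
See 3: counts = {2: 1, 5: 1, 3: 1}
See 2: counts = {2: 2, 5: 1, 3: 1}
See 4: counts = {2: 2, 5: 1, 3: 1, 4: 1}
See 5: counts = {2: 2, 5: 2, 3: 1, 4: 1}
See 4: counts = {2: 2, 5: 2, 3: 1, 4: 2}
See 4: counts = {2: 2, 5: 2, 3: 1, 4: 3}

{2: 2, 5: 2, 3: 1, 4: 3}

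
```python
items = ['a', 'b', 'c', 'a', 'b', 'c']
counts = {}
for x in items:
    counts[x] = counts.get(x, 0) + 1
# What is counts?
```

Initial: counts = {}, items = ['a', 'b', 'c', 'a', 'b', 'c']
See 'a': counts = {'a': 1}
See 'b': counts = {'a': 1, 'b': 1}
See 'c': counts = {'a': 1, 'b': 1, 'c': 1}
See 'a': counts = {'a': 2, 'b': 1, 'c': 1}
See 'b': counts = {'a': 2, 'b': 2, 'c': 1}
See 'c': counts = {'a': 2, 'b': 2, 'c': 2}

{'a': 2, 'b': 2, 'c': 2}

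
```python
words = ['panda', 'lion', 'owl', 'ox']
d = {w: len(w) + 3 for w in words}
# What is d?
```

{'panda': 8, 'lion': 7, 'owl': 6, 'ox': 5}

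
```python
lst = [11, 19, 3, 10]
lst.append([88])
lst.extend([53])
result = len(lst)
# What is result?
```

After line 1: lst = [11, 19, 3, 10]
After line 2 (append adds [88] as single element): lst = [11, 19, 3, 10, [88]]
After line 3 (extend unpacks [53], adds 53): lst = [11, 19, 3, 10, [88], 53]
After line 4: result = len(lst) = 6

6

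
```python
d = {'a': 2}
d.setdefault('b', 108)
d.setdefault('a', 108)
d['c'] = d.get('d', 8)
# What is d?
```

After line 1: d = {'a': 2}
After line 2 (setdefault adds 'b'=108): d = {'a': 2, 'b': 108}
After line 3 (setdefault 'a' no-op, already exists): d = {'a': 2, 'b': 108}
After line 4 (get('d', 8) returns default since 'd' not in d): d = {'a': 2, 'b': 108, 'c': 8}

{'a': 2, 'b': 108, 'c': 8}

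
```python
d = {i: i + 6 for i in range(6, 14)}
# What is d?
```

{6: 12, 7: 13, 8: 14, 9: 15, 10: 16, 11: 17, 12: 18, 13: 19}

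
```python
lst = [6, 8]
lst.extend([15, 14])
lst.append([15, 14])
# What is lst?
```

After line 1: lst = [6, 8]
After line 2 (extend unpacks [15, 14]): lst = [6, 8, 15, 14]
After line 3 (append adds [15, 14] as single element): lst = [6, 8, 15, 14, [15, 14]]

[6, 8, 15, 14, [15, 14]]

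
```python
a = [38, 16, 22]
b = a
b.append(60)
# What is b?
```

After line 1: a = [38, 16, 22]
After line 2 (b = a is an alias, same object): a = [38, 16, 22], b = [38, 16, 22]
After line 3 (b.append mutates the shared list): a = [38, 16, 22, 60], b = [38, 16, 22, 60]

[38, 16, 22, 60]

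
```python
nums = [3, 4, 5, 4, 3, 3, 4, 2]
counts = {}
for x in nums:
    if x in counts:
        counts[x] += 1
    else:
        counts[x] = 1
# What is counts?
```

Initial: counts = {}, nums = [3, 4, 5, 4, 3, 3, 4, 2]
See 3: counts = {3: 1}
See 4: counts = {3: 1, 4: 1}
See 5: counts = {3: 1, 4: 1, 5: 1}
See 4: counts = {3: 1, 4: 2, 5: 1}
See 3: counts = {3: 2, 4: 2, 5: 1}
See 3: counts = {3: 3, 4: 2, 5: 1}
See 4: counts = {3: 3, 4: 3, 5: 1}
See 2: counts = {3: 3, 4: 3, 5: 1, 2: 1}

{3: 3, 4: 3, 5: 1, 2: 1}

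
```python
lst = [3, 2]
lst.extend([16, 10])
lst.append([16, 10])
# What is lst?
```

After line 1: lst = [3, 2]
After line 2 (extend unpacks [16, 10]): lst = [3, 2, 16, 10]
After line 3 (append adds [16, 10] as single element): lst = [3, 2, 16, 10, [16, 10]]

[3, 2, 16, 10, [16, 10]]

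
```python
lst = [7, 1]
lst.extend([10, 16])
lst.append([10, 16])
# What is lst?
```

After line 1: lst = [7, 1]
After line 2 (extend unpacks [10, 16]): lst = [7, 1, 10, 16]
After line 3 (append adds [10, 16] as single element): lst = [7, 1, 10, 16, [10, 16]]

[7, 1, 10, 16, [10, 16]]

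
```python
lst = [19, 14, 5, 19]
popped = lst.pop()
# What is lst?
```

[19, 14, 5]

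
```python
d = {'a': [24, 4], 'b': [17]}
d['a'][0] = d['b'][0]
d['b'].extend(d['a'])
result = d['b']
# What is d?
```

After line 1: d = {'a': [24, 4], 'b': [17]}
After line 2 (a[0] = b[0] = 17): d = {'a': [17, 4], 'b': [17]}
After line 3 (b.extend(a) appends [17, 4]): d = {'a': [17, 4], 'b': [17, 17, 4]}
After line 4: result = d['b'] = [17, 17, 4]

{'a': [17, 4], 'b': [17, 17, 4]}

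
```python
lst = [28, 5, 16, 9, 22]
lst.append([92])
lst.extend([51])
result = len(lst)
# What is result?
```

After line 1: lst = [28, 5, 16, 9, 22]
After line 2 (append adds [92] as single element): lst = [28, 5, 16, 9, 22, [92]]
After line 3 (extend unpacks [51], adds 51): lst = [28, 5, 16, 9, 22, [92], 51]
After line 4: result = len(lst) = 7

7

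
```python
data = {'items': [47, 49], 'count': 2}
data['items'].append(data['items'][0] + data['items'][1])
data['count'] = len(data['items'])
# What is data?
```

After line 1: data = {'items': [47, 49], 'count': 2}
After line 2 (append 47 + 49 = 96): data = {'items': [47, 49, 96], 'count': 2}
After line 3 (count = len(items) = 3): data = {'items': [47, 49, 96], 'count': 3}

{'items': [47, 49, 96], 'count': 3}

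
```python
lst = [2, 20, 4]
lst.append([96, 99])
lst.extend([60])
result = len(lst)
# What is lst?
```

After line 1: lst = [2, 20, 4]
After line 2 (append adds [96, 99] as single element): lst = [2, 20, 4, [96, 99]]
After line 3 (extend unpacks [60], adds 60): lst = [2, 20, 4, [96, 99], 60]
After line 4: result = len(lst) = 5

[2, 20, 4, [96, 99], 60]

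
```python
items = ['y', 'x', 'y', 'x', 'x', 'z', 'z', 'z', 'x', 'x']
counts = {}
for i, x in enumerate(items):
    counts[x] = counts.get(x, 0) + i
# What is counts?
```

Initial: counts = {}, items = ['y', 'x', 'y', 'x', 'x', 'z', 'z', 'z', 'x', 'x']
i=0, x='y': counts = {'y': 0}
i=1, x='x': counts = {'y': 0, 'x': 1}
i=2, x='y': counts = {'y': 2, 'x': 1}
i=3, x='x': counts = {'y': 2, 'x': 4}
i=4, x='x': counts = {'y': 2, 'x': 8}
i=5, x='z': counts = {'y': 2, 'x': 8, 'z': 5}
i=6, x='z': counts = {'y': 2, 'x': 8, 'z': 11}
i=7, x='z': counts = {'y': 2, 'x': 8, 'z': 18}
i=8, x='x': counts = {'y': 2, 'x': 16, 'z': 18}
i=9, x='x': counts = {'y': 2, 'x': 25, 'z': 18}

{'y': 2, 'x': 25, 'z': 18}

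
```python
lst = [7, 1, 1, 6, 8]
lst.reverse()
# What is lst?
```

[8, 6, 1, 1, 7]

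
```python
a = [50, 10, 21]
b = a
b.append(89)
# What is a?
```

After line 1: a = [50, 10, 21]
After line 2 (b = a is an alias, same object): a = [50, 10, 21], b = [50, 10, 21]
After line 3 (b.append mutates the shared list): a = [50, 10, 21, 89], b = [50, 10, 21, 89]

[50, 10, 21, 89]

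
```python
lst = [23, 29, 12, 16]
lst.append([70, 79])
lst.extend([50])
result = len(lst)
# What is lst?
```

After line 1: lst = [23, 29, 12, 16]
After line 2 (append adds [70, 79] as single element): lst = [23, 29, 12, 16, [70, 79]]
After line 3 (extend unpacks [50], adds 50): lst = [23, 29, 12, 16, [70, 79], 50]
After line 4: result = len(lst) = 6

[23, 29, 12, 16, [70, 79], 50]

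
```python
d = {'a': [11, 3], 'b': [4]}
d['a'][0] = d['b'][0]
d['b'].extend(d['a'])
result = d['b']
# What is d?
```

After line 1: d = {'a': [11, 3], 'b': [4]}
After line 2 (a[0] = b[0] = 4): d = {'a': [4, 3], 'b': [4]}
After line 3 (b.extend(a) appends [4, 3]): d = {'a': [4, 3], 'b': [4, 4, 3]}
After line 4: result = d['b'] = [4, 4, 3]

{'a': [4, 3], 'b': [4, 4, 3]}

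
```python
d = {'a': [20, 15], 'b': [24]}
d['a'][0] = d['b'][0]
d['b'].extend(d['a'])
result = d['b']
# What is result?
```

After line 1: d = {'a': [20, 15], 'b': [24]}
After line 2 (a[0] = b[0] = 24): d = {'a': [24, 15], 'b': [24]}
After line 3 (b.extend(a) appends [24, 15]): d = {'a': [24, 15], 'b': [24, 24, 15]}
After line 4: result = d['b'] = [24, 24, 15]

[24, 24, 15]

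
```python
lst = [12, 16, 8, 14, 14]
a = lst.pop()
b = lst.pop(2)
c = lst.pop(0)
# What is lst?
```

After line 1: lst = [12, 16, 8, 14, 14]
After line 2 (pop() -> a = 14): lst = [12, 16, 8, 14]
After line 3 (pop(2) -> b = 8): lst = [12, 16, 14]
After line 4 (pop(0) -> c = 12): lst = [16, 14]

[16, 14]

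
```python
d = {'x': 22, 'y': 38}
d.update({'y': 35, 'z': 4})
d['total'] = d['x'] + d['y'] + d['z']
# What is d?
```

After line 1: d = {'x': 22, 'y': 38}
After line 2 (y overwritten, z added): d = {'x': 22, 'y': 35, 'z': 4}
After line 3 (total = 22 + 35 + 4 = 61): d = {'x': 22, 'y': 35, 'z': 4, 'total': 61}

{'x': 22, 'y': 35, 'z': 4, 'total': 61}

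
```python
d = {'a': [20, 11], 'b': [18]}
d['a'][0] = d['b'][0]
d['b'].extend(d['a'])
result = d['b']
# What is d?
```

After line 1: d = {'a': [20, 11], 'b': [18]}
After line 2 (a[0] = b[0] = 18): d = {'a': [18, 11], 'b': [18]}
After line 3 (b.extend(a) appends [18, 11]): d = {'a': [18, 11], 'b': [18, 18, 11]}
After line 4: result = d['b'] = [18, 18, 11]

{'a': [18, 11], 'b': [18, 18, 11]}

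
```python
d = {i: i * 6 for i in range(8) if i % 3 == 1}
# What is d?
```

{1: 6, 4: 24, 7: 42}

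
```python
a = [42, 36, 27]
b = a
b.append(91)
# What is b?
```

After line 1: a = [42, 36, 27]
After line 2 (b = a is an alias, same object): a = [42, 36, 27], b = [42, 36, 27]
After line 3 (b.append mutates the shared list): a = [42, 36, 27, 91], b = [42, 36, 27, 91]

[42, 36, 27, 91]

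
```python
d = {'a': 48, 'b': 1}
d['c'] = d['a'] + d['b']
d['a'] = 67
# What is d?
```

After line 1: d = {'a': 48, 'b': 1}
After line 2 (d['c'] = 48 + 1): d = {'a': 48, 'b': 1, 'c': 49}
After line 3: d = {'a': 67, 'b': 1, 'c': 49}

{'a': 67, 'b': 1, 'c': 49}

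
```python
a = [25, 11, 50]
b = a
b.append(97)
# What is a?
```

After line 1: a = [25, 11, 50]
After line 2 (b = a is an alias, same object): a = [25, 11, 50], b = [25, 11, 50]
After line 3 (b.append mutates the shared list): a = [25, 11, 50, 97], b = [25, 11, 50, 97]

[25, 11, 50, 97]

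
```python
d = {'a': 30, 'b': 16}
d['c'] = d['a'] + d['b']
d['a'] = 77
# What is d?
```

After line 1: d = {'a': 30, 'b': 16}
After line 2 (d['c'] = 30 + 16): d = {'a': 30, 'b': 16, 'c': 46}
After line 3: d = {'a': 77, 'b': 16, 'c': 46}

{'a': 77, 'b': 16, 'c': 46}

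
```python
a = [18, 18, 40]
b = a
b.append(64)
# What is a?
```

After line 1: a = [18, 18, 40]
After line 2 (b = a is an alias, same object): a = [18, 18, 40], b = [18, 18, 40]
After line 3 (b.append mutates the shared list): a = [18, 18, 40, 64], b = [18, 18, 40, 64]

[18, 18, 40, 64]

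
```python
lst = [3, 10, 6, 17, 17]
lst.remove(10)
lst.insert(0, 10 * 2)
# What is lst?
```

After line 1: lst = [3, 10, 6, 17, 17]
After line 2 (remove first 10): lst = [3, 6, 17, 17]
After line 3 (insert 20 at index 0): lst = [20, 3, 6, 17, 17]

[20, 3, 6, 17, 17]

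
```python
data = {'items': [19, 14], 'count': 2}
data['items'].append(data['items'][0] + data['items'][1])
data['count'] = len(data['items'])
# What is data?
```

After line 1: data = {'items': [19, 14], 'count': 2}
After line 2 (append 19 + 14 = 33): data = {'items': [19, 14, 33], 'count': 2}
After line 3 (count = len(items) = 3): data = {'items': [19, 14, 33], 'count': 3}

{'items': [19, 14, 33], 'count': 3}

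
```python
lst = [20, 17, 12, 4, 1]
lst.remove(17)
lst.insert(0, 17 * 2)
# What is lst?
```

After line 1: lst = [20, 17, 12, 4, 1]
After line 2 (remove first 17): lst = [20, 12, 4, 1]
After line 3 (insert 34 at index 0): lst = [34, 20, 12, 4, 1]

[34, 20, 12, 4, 1]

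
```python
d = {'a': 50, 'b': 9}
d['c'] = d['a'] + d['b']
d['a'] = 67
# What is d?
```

After line 1: d = {'a': 50, 'b': 9}
After line 2 (d['c'] = 50 + 9): d = {'a': 50, 'b': 9, 'c': 59}
After line 3: d = {'a': 67, 'b': 9, 'c': 59}

{'a': 67, 'b': 9, 'c': 59}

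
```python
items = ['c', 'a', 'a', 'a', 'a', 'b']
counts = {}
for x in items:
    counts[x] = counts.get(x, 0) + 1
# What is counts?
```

Initial: counts = {}, items = ['c', 'a', 'a', 'a', 'a', 'b']
See 'c': counts = {'c': 1}
See 'a': counts = {'c': 1, 'a': 1}
See 'a': counts = {'c': 1, 'a': 2}
See 'a': counts = {'c': 1, 'a': 3}
See 'a': counts = {'c': 1, 'a': 4}
See 'b': counts = {'c': 1, 'a': 4, 'b': 1}

{'c': 1, 'a': 4, 'b': 1}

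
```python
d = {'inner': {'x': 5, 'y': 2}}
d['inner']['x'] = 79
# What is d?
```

After line 1: d = {'inner': {'x': 5, 'y': 2}}
After line 2 (inner x overwritten): d = {'inner': {'x': 79, 'y': 2}}

{'inner': {'x': 79, 'y': 2}}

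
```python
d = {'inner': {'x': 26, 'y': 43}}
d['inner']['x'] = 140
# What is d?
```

After line 1: d = {'inner': {'x': 26, 'y': 43}}
After line 2 (inner x overwritten): d = {'inner': {'x': 140, 'y': 43}}

{'inner': {'x': 140, 'y': 43}}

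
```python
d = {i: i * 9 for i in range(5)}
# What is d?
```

{0: 0, 1: 9, 2: 18, 3: 27, 4: 36}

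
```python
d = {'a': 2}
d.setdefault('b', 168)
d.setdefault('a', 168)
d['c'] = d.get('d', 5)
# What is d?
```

After line 1: d = {'a': 2}
After line 2 (setdefault adds 'b'=168): d = {'a': 2, 'b': 168}
After line 3 (setdefault 'a' no-op, already exists): d = {'a': 2, 'b': 168}
After line 4 (get('d', 5) returns default since 'd' not in d): d = {'a': 2, 'b': 168, 'c': 5}

{'a': 2, 'b': 168, 'c': 5}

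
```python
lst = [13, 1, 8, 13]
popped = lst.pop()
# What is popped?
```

13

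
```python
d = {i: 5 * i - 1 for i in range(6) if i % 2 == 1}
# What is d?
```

{1: 4, 3: 14, 5: 24}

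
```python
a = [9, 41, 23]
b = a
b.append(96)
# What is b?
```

After line 1: a = [9, 41, 23]
After line 2 (b = a is an alias, same object): a = [9, 41, 23], b = [9, 41, 23]
After line 3 (b.append mutates the shared list): a = [9, 41, 23, 96], b = [9, 41, 23, 96]

[9, 41, 23, 96]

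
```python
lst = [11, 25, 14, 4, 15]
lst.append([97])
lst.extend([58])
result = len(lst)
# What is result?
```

After line 1: lst = [11, 25, 14, 4, 15]
After line 2 (append adds [97] as single element): lst = [11, 25, 14, 4, 15, [97]]
After line 3 (extend unpacks [58], adds 58): lst = [11, 25, 14, 4, 15, [97], 58]
After line 4: result = len(lst) = 7

7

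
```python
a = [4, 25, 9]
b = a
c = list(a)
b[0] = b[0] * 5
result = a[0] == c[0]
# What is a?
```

After line 1: a = [4, 25, 9]
After line 2 (b = a, alias): a = [4, 25, 9], b = [4, 25, 9]
After line 3 (c = list(a) is a copy, new object): c = [4, 25, 9]
After line 4 (b[0] = 4 * 5 = 20; mutates shared a/b): a = b = [20, 25, 9], c = [4, 25, 9]
After line 5 (a[0] = 20, c[0] = 4; result = False)

[20, 25, 9]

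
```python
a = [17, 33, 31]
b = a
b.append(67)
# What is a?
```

After line 1: a = [17, 33, 31]
After line 2 (b = a is an alias, same object): a = [17, 33, 31], b = [17, 33, 31]
After line 3 (b.append mutates the shared list): a = [17, 33, 31, 67], b = [17, 33, 31, 67]

[17, 33, 31, 67]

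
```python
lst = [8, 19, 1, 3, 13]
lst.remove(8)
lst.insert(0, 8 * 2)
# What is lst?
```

After line 1: lst = [8, 19, 1, 3, 13]
After line 2 (remove first 8): lst = [19, 1, 3, 13]
After line 3 (insert 16 at index 0): lst = [16, 19, 1, 3, 13]

[16, 19, 1, 3, 13]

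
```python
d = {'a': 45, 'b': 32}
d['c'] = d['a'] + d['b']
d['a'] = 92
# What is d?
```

After line 1: d = {'a': 45, 'b': 32}
After line 2 (d['c'] = 45 + 32): d = {'a': 45, 'b': 32, 'c': 77}
After line 3: d = {'a': 92, 'b': 32, 'c': 77}

{'a': 92, 'b': 32, 'c': 77}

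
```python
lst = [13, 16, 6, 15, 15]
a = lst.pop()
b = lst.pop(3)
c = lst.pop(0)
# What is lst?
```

After line 1: lst = [13, 16, 6, 15, 15]
After line 2 (pop() -> a = 15): lst = [13, 16, 6, 15]
After line 3 (pop(3) -> b = 15): lst = [13, 16, 6]
After line 4 (pop(0) -> c = 13): lst = [16, 6]

[16, 6]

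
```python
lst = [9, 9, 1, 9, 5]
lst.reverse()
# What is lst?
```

[5, 9, 1, 9, 9]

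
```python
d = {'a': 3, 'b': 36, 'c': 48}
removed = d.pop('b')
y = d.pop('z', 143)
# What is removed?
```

After line 1: d = {'a': 3, 'b': 36, 'c': 48}
After line 2 (pop 'b' returns 36): d = {'a': 3, 'c': 48}, removed = 36
After line 3 (pop 'z' missing, returns default 143): d = {'a': 3, 'c': 48}, y = 143

36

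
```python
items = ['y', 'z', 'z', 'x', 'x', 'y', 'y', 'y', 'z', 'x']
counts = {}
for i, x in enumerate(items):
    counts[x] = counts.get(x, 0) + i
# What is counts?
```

Initial: counts = {}, items = ['y', 'z', 'z', 'x', 'x', 'y', 'y', 'y', 'z', 'x']
i=0, x='y': counts = {'y': 0}
i=1, x='z': counts = {'y': 0, 'z': 1}
i=2, x='z': counts = {'y': 0, 'z': 3}
i=3, x='x': counts = {'y': 0, 'z': 3, 'x': 3}
i=4, x='x': counts = {'y': 0, 'z': 3, 'x': 7}
i=5, x='y': counts = {'y': 5, 'z': 3, 'x': 7}
i=6, x='y': counts = {'y': 11, 'z': 3, 'x': 7}
i=7, x='y': counts = {'y': 18, 'z': 3, 'x': 7}
i=8, x='z': counts = {'y': 18, 'z': 11, 'x': 7}
i=9, x='x': counts = {'y': 18, 'z': 11, 'x': 16}

{'y': 18, 'z': 11, 'x': 16}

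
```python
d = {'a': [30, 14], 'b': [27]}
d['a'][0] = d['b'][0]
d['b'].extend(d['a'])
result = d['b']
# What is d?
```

After line 1: d = {'a': [30, 14], 'b': [27]}
After line 2 (a[0] = b[0] = 27): d = {'a': [27, 14], 'b': [27]}
After line 3 (b.extend(a) appends [27, 14]): d = {'a': [27, 14], 'b': [27, 27, 14]}
After line 4: result = d['b'] = [27, 27, 14]

{'a': [27, 14], 'b': [27, 27, 14]}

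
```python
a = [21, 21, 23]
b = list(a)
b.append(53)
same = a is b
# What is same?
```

After line 1: a = [21, 21, 23]
After line 2 (b = list(a) is a shallow copy, new object): a = [21, 21, 23], b = [21, 21, 23]
After line 3 (append only mutates b): a = [21, 21, 23], b = [21, 21, 23, 53]
After line 4 (same = a is b; different objects -> False): same = False

False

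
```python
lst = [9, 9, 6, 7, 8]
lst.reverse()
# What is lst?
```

[8, 7, 6, 9, 9]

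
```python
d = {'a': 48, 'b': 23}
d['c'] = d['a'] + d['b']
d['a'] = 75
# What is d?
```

After line 1: d = {'a': 48, 'b': 23}
After line 2 (d['c'] = 48 + 23): d = {'a': 48, 'b': 23, 'c': 71}
After line 3: d = {'a': 75, 'b': 23, 'c': 71}

{'a': 75, 'b': 23, 'c': 71}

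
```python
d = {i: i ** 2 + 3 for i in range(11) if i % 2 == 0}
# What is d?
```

{0: 3, 2: 7, 4: 19, 6: 39, 8: 67, 10: 103}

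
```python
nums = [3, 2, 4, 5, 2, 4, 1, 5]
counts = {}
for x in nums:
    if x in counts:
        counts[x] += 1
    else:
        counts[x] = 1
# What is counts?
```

Initial: counts = {}, nums = [3, 2, 4, 5, 2, 4, 1, 5]
See 3: counts = {3: 1}
See 2: counts = {3: 1, 2: 1}
See 4: counts = {3: 1, 2: 1, 4: 1}
See 5: counts = {3: 1, 2: 1, 4: 1, 5: 1}
See 2: counts = {3: 1, 2: 2, 4: 1, 5: 1}
See 4: counts = {3: 1, 2: 2, 4: 2, 5: 1}
See 1: counts = {3: 1, 2: 2, 4: 2, 5: 1, 1: 1}
See 5: counts = {3: 1, 2: 2, 4: 2, 5: 2, 1: 1}

{3: 1, 2: 2, 4: 2, 5: 2, 1: 1}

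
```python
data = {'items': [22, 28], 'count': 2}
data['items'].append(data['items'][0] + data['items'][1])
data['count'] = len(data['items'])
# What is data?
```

After line 1: data = {'items': [22, 28], 'count': 2}
After line 2 (append 22 + 28 = 50): data = {'items': [22, 28, 50], 'count': 2}
After line 3 (count = len(items) = 3): data = {'items': [22, 28, 50], 'count': 3}

{'items': [22, 28, 50], 'count': 3}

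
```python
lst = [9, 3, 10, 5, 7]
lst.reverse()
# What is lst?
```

[7, 5, 10, 3, 9]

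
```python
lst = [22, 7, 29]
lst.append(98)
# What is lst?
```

[22, 7, 29, 98]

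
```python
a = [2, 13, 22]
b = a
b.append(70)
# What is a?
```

After line 1: a = [2, 13, 22]
After line 2 (b = a is an alias, same object): a = [2, 13, 22], b = [2, 13, 22]
After line 3 (b.append mutates the shared list): a = [2, 13, 22, 70], b = [2, 13, 22, 70]

[2, 13, 22, 70]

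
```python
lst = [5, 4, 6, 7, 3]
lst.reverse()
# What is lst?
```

[3, 7, 6, 4, 5]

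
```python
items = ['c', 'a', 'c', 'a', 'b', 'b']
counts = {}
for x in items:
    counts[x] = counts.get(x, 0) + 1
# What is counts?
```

Initial: counts = {}, items = ['c', 'a', 'c', 'a', 'b', 'b']
See 'c': counts = {'c': 1}
See 'a': counts = {'c': 1, 'a': 1}
See 'c': counts = {'c': 2, 'a': 1}
See 'a': counts = {'c': 2, 'a': 2}
See 'b': counts = {'c': 2, 'a': 2, 'b': 1}
See 'b': counts = {'c': 2, 'a': 2, 'b': 2}

{'c': 2, 'a': 2, 'b': 2}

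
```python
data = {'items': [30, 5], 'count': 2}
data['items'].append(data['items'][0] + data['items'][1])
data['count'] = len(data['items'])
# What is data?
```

After line 1: data = {'items': [30, 5], 'count': 2}
After line 2 (append 30 + 5 = 35): data = {'items': [30, 5, 35], 'count': 2}
After line 3 (count = len(items) = 3): data = {'items': [30, 5, 35], 'count': 3}

{'items': [30, 5, 35], 'count': 3}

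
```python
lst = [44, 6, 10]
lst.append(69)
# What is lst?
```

[44, 6, 10, 69]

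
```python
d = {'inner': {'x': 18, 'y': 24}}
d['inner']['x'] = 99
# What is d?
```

After line 1: d = {'inner': {'x': 18, 'y': 24}}
After line 2 (inner x overwritten): d = {'inner': {'x': 99, 'y': 24}}

{'inner': {'x': 99, 'y': 24}}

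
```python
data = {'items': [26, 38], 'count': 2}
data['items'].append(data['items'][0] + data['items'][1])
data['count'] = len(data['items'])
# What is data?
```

After line 1: data = {'items': [26, 38], 'count': 2}
After line 2 (append 26 + 38 = 64): data = {'items': [26, 38, 64], 'count': 2}
After line 3 (count = len(items) = 3): data = {'items': [26, 38, 64], 'count': 3}

{'items': [26, 38, 64], 'count': 3}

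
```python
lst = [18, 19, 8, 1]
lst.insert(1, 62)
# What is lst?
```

[18, 62, 19, 8, 1]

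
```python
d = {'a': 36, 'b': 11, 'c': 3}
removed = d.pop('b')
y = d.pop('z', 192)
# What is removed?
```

After line 1: d = {'a': 36, 'b': 11, 'c': 3}
After line 2 (pop 'b' returns 11): d = {'a': 36, 'c': 3}, removed = 11
After line 3 (pop 'z' missing, returns default 192): d = {'a': 36, 'c': 3}, y = 192

11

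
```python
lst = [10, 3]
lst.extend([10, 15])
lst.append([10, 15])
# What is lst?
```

After line 1: lst = [10, 3]
After line 2 (extend unpacks [10, 15]): lst = [10, 3, 10, 15]
After line 3 (append adds [10, 15] as single element): lst = [10, 3, 10, 15, [10, 15]]

[10, 3, 10, 15, [10, 15]]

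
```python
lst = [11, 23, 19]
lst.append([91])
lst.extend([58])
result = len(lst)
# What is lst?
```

After line 1: lst = [11, 23, 19]
After line 2 (append adds [91] as single element): lst = [11, 23, 19, [91]]
After line 3 (extend unpacks [58], adds 58): lst = [11, 23, 19, [91], 58]
After line 4: result = len(lst) = 5

[11, 23, 19, [91], 58]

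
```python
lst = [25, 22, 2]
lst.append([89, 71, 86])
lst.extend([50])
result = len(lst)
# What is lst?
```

After line 1: lst = [25, 22, 2]
After line 2 (append adds [89, 71, 86] as single element): lst = [25, 22, 2, [89, 71, 86]]
After line 3 (extend unpacks [50], adds 50): lst = [25, 22, 2, [89, 71, 86], 50]
After line 4: result = len(lst) = 5

[25, 22, 2, [89, 71, 86], 50]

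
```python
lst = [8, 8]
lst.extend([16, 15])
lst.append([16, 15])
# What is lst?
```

After line 1: lst = [8, 8]
After line 2 (extend unpacks [16, 15]): lst = [8, 8, 16, 15]
After line 3 (append adds [16, 15] as single element): lst = [8, 8, 16, 15, [16, 15]]

[8, 8, 16, 15, [16, 15]]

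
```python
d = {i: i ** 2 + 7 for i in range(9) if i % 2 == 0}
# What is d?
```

{0: 7, 2: 11, 4: 23, 6: 43, 8: 71}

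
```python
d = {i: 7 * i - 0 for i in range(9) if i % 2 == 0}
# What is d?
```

{0: 0, 2: 14, 4: 28, 6: 42, 8: 56}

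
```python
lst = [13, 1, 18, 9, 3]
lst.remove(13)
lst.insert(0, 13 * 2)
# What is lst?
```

After line 1: lst = [13, 1, 18, 9, 3]
After line 2 (remove first 13): lst = [1, 18, 9, 3]
After line 3 (insert 26 at index 0): lst = [26, 1, 18, 9, 3]

[26, 1, 18, 9, 3]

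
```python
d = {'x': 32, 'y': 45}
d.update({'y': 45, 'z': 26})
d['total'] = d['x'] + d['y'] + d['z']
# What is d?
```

After line 1: d = {'x': 32, 'y': 45}
After line 2 (y overwritten, z added): d = {'x': 32, 'y': 45, 'z': 26}
After line 3 (total = 32 + 45 + 26 = 103): d = {'x': 32, 'y': 45, 'z': 26, 'total': 103}

{'x': 32, 'y': 45, 'z': 26, 'total': 103}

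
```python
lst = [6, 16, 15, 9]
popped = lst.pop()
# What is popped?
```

9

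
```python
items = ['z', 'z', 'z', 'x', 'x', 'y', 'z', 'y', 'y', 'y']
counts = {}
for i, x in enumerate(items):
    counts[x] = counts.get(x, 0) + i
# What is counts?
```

Initial: counts = {}, items = ['z', 'z', 'z', 'x', 'x', 'y', 'z', 'y', 'y', 'y']
i=0, x='z': counts = {'z': 0}
i=1, x='z': counts = {'z': 1}
i=2, x='z': counts = {'z': 3}
i=3, x='x': counts = {'z': 3, 'x': 3}
i=4, x='x': counts = {'z': 3, 'x': 7}
i=5, x='y': counts = {'z': 3, 'x': 7, 'y': 5}
i=6, x='z': counts = {'z': 9, 'x': 7, 'y': 5}
i=7, x='y': counts = {'z': 9, 'x': 7, 'y': 12}
i=8, x='y': counts = {'z': 9, 'x': 7, 'y': 20}
i=9, x='y': counts = {'z': 9, 'x': 7, 'y': 29}

{'z': 9, 'x': 7, 'y': 29}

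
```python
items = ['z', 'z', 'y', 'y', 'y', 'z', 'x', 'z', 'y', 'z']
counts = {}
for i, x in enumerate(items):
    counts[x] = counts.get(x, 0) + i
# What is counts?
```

Initial: counts = {}, items = ['z', 'z', 'y', 'y', 'y', 'z', 'x', 'z', 'y', 'z']
i=0, x='z': counts = {'z': 0}
i=1, x='z': counts = {'z': 1}
i=2, x='y': counts = {'z': 1, 'y': 2}
i=3, x='y': counts = {'z': 1, 'y': 5}
i=4, x='y': counts = {'z': 1, 'y': 9}
i=5, x='z': counts = {'z': 6, 'y': 9}
i=6, x='x': counts = {'z': 6, 'y': 9, 'x': 6}
i=7, x='z': counts = {'z': 13, 'y': 9, 'x': 6}
i=8, x='y': counts = {'z': 13, 'y': 17, 'x': 6}
i=9, x='z': counts = {'z': 22, 'y': 17, 'x': 6}

{'z': 22, 'y': 17, 'x': 6}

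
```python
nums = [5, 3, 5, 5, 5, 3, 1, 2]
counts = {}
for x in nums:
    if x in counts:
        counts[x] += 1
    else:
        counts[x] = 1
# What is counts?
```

Initial: counts = {}, nums = [5, 3, 5, 5, 5, 3, 1, 2]
See 5: counts = {5: 1}
See 3: counts = {5: 1, 3: 1}
See 5: counts = {5: 2, 3: 1}
See 5: counts = {5: 3, 3: 1}
See 5: counts = {5: 4, 3: 1}
See 3: counts = {5: 4, 3: 2}
See 1: counts = {5: 4, 3: 2, 1: 1}
See 2: counts = {5: 4, 3: 2, 1: 1, 2: 1}

{5: 4, 3: 2, 1: 1, 2: 1}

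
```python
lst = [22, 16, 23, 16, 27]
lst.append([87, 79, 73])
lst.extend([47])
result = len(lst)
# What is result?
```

After line 1: lst = [22, 16, 23, 16, 27]
After line 2 (append adds [87, 79, 73] as single element): lst = [22, 16, 23, 16, 27, [87, 79, 73]]
After line 3 (extend unpacks [47], adds 47): lst = [22, 16, 23, 16, 27, [87, 79, 73], 47]
After line 4: result = len(lst) = 7

7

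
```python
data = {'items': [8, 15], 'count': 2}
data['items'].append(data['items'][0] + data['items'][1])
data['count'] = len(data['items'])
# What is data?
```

After line 1: data = {'items': [8, 15], 'count': 2}
After line 2 (append 8 + 15 = 23): data = {'items': [8, 15, 23], 'count': 2}
After line 3 (count = len(items) = 3): data = {'items': [8, 15, 23], 'count': 3}

{'items': [8, 15, 23], 'count': 3}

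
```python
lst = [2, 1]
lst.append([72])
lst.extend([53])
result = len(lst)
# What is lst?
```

After line 1: lst = [2, 1]
After line 2 (append adds [72] as single element): lst = [2, 1, [72]]
After line 3 (extend unpacks [53], adds 53): lst = [2, 1, [72], 53]
After line 4: result = len(lst) = 4

[2, 1, [72], 53]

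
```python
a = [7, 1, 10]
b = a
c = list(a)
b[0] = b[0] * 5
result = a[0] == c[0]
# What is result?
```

After line 1: a = [7, 1, 10]
After line 2 (b = a, alias): a = [7, 1, 10], b = [7, 1, 10]
After line 3 (c = list(a) is a copy, new object): c = [7, 1, 10]
After line 4 (b[0] = 7 * 5 = 35; mutates shared a/b): a = b = [35, 1, 10], c = [7, 1, 10]
After line 5 (a[0] = 35, c[0] = 7; result = False)

False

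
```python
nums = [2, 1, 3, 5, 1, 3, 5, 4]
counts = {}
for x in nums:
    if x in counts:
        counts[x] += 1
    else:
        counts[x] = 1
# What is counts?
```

Initial: counts = {}, nums = [2, 1, 3, 5, 1, 3, 5, 4]
See 2: counts = {2: 1}
See 1: counts = {2: 1, 1: 1}
See 3: counts = {2: 1, 1: 1, 3: 1}
See 5: counts = {2: 1, 1: 1, 3: 1, 5: 1}
See 1: counts = {2: 1, 1: 2, 3: 1, 5: 1}
See 3: counts = {2: 1, 1: 2, 3: 2, 5: 1}
See 5: counts = {2: 1, 1: 2, 3: 2, 5: 2}
See 4: counts = {2: 1, 1: 2, 3: 2, 5: 2, 4: 1}

{2: 1, 1: 2, 3: 2, 5: 2, 4: 1}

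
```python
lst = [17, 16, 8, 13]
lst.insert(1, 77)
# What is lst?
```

[17, 77, 16, 8, 13]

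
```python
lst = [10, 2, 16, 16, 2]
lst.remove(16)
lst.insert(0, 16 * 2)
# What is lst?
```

After line 1: lst = [10, 2, 16, 16, 2]
After line 2 (remove first 16): lst = [10, 2, 16, 2]
After line 3 (insert 32 at index 0): lst = [32, 10, 2, 16, 2]

[32, 10, 2, 16, 2]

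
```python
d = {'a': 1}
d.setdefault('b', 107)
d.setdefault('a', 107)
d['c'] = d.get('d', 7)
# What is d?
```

After line 1: d = {'a': 1}
After line 2 (setdefault adds 'b'=107): d = {'a': 1, 'b': 107}
After line 3 (setdefault 'a' no-op, already exists): d = {'a': 1, 'b': 107}
After line 4 (get('d', 7) returns default since 'd' not in d): d = {'a': 1, 'b': 107, 'c': 7}

{'a': 1, 'b': 107, 'c': 7}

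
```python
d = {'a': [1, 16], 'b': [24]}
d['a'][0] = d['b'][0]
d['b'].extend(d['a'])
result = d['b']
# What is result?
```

After line 1: d = {'a': [1, 16], 'b': [24]}
After line 2 (a[0] = b[0] = 24): d = {'a': [24, 16], 'b': [24]}
After line 3 (b.extend(a) appends [24, 16]): d = {'a': [24, 16], 'b': [24, 24, 16]}
After line 4: result = d['b'] = [24, 24, 16]

[24, 24, 16]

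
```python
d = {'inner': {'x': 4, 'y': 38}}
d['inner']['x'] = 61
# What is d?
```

After line 1: d = {'inner': {'x': 4, 'y': 38}}
After line 2 (inner x overwritten): d = {'inner': {'x': 61, 'y': 38}}

{'inner': {'x': 61, 'y': 38}}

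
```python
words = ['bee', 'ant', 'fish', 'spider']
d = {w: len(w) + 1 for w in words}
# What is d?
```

{'bee': 4, 'ant': 4, 'fish': 5, 'spider': 7}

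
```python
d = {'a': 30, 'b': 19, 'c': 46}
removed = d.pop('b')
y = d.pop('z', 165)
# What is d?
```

After line 1: d = {'a': 30, 'b': 19, 'c': 46}
After line 2 (pop 'b' returns 19): d = {'a': 30, 'c': 46}, removed = 19
After line 3 (pop 'z' missing, returns default 165): d = {'a': 30, 'c': 46}, y = 165

{'a': 30, 'c': 46}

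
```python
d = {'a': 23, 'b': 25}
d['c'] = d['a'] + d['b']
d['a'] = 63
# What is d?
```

After line 1: d = {'a': 23, 'b': 25}
After line 2 (d['c'] = 23 + 25): d = {'a': 23, 'b': 25, 'c': 48}
After line 3: d = {'a': 63, 'b': 25, 'c': 48}

{'a': 63, 'b': 25, 'c': 48}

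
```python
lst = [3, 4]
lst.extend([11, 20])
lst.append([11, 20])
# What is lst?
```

After line 1: lst = [3, 4]
After line 2 (extend unpacks [11, 20]): lst = [3, 4, 11, 20]
After line 3 (append adds [11, 20] as single element): lst = [3, 4, 11, 20, [11, 20]]

[3, 4, 11, 20, [11, 20]]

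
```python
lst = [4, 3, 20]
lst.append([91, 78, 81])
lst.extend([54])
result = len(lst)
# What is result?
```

After line 1: lst = [4, 3, 20]
After line 2 (append adds [91, 78, 81] as single element): lst = [4, 3, 20, [91, 78, 81]]
After line 3 (extend unpacks [54], adds 54): lst = [4, 3, 20, [91, 78, 81], 54]
After line 4: result = len(lst) = 5

5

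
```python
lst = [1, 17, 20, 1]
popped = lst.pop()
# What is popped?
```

1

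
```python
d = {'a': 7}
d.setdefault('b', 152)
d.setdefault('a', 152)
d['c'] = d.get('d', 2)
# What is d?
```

After line 1: d = {'a': 7}
After line 2 (setdefault adds 'b'=152): d = {'a': 7, 'b': 152}
After line 3 (setdefault 'a' no-op, already exists): d = {'a': 7, 'b': 152}
After line 4 (get('d', 2) returns default since 'd' not in d): d = {'a': 7, 'b': 152, 'c': 2}

{'a': 7, 'b': 152, 'c': 2}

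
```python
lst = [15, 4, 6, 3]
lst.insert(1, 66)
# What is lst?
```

[15, 66, 4, 6, 3]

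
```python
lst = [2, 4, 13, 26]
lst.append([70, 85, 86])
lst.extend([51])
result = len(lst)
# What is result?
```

After line 1: lst = [2, 4, 13, 26]
After line 2 (append adds [70, 85, 86] as single element): lst = [2, 4, 13, 26, [70, 85, 86]]
After line 3 (extend unpacks [51], adds 51): lst = [2, 4, 13, 26, [70, 85, 86], 51]
After line 4: result = len(lst) = 6

6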